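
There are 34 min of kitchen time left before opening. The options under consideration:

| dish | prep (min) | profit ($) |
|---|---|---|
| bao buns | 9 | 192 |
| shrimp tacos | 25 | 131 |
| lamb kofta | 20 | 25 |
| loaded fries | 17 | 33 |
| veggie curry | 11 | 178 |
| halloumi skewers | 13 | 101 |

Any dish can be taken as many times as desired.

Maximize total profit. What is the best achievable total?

By profit per min: bao buns 21.33, veggie curry 16.18, halloumi skewers 7.77 lead.
3×bao buns uses 27 of the 34 min and totals 576.
Every other selection either busts 34 min or fails to beat 576.

576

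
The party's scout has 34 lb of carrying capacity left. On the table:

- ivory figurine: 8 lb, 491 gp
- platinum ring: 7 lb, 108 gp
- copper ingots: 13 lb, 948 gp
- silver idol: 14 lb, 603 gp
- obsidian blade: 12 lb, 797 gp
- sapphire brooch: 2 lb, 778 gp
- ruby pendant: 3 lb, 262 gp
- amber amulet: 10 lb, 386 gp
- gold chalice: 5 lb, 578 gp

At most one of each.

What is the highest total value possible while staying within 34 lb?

3101

Density check — sapphire brooch 389.00, gold chalice 115.60, ruby pendant 87.33, copper ingots 72.92 are the best per lb.
Greedy by ratio would take ivory figurine + copper ingots + sapphire brooch + ruby pendant + gold chalice: 31 lb used, total 3057.
Replace ivory figurine and ruby pendant with obsidian blade: the trade gains 44 net, giving 3101 at 32 lb.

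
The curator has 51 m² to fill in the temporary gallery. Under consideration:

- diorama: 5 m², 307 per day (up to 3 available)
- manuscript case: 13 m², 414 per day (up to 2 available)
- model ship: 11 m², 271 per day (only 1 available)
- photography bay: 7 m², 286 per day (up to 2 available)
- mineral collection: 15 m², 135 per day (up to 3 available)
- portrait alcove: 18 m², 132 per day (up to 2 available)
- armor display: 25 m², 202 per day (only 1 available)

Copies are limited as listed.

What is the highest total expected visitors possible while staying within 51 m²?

By expected visitors per m²: diorama 61.40, photography bay 40.86, manuscript case 31.85 lead.
Filling by ratio: 3×diorama + manuscript case + 2×photography bay for 1907, with 9 m² left unused.
Dropping photography bay frees 7 m²; slotting in manuscript case (13 m²) lifts the total to 2035 at 48 m².
Every other selection either busts 51 m² or exceeds an availability limit or fails to beat 2035.

2035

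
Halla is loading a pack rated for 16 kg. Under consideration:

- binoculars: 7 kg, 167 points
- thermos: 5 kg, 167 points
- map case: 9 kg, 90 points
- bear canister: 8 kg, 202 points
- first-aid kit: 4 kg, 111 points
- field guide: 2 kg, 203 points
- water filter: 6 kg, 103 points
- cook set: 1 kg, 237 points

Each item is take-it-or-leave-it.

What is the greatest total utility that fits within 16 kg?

809

Density check — cook set 237.00, field guide 101.50, thermos 33.40 are the best per kg.
Taking the top-ratio items first gives thermos + first-aid kit + field guide + cook set for 718 (12 kg).
The 4 kg tied up in first-aid kit is better spent on bear canister — total rises to 809 (16 kg).
An exhaustive check of the 256 subsets confirms 809.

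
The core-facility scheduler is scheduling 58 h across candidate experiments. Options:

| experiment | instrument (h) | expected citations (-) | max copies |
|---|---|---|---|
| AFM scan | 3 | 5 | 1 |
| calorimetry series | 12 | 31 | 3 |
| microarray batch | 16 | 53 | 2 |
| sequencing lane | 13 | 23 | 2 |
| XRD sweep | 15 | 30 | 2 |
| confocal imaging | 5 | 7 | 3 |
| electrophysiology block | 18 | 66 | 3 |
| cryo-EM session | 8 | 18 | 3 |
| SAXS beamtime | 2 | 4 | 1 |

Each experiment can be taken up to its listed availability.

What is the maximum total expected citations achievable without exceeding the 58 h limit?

By expected citations per h: electrophysiology block 3.67, microarray batch 3.31, calorimetry series 2.58 lead.
Greedy by ratio would take 3×electrophysiology block + SAXS beamtime: 56 h used, total 202.
The 2 h tied up in SAXS beamtime is better spent on AFM scan — total rises to 203 (57 h).

203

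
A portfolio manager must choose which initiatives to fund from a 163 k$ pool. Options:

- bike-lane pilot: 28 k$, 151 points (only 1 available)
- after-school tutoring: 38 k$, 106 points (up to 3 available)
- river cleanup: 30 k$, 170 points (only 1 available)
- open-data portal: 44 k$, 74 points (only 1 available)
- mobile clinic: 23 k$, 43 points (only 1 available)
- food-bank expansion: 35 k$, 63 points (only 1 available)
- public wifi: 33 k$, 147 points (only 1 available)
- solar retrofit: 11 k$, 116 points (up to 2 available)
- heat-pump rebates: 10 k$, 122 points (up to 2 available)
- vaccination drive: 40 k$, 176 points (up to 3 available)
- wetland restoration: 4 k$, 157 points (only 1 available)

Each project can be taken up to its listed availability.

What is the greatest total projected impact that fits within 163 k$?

1155

The ratio heuristic lands on bike-lane pilot + river cleanup + mobile clinic + public wifi + 2×solar retrofit + 2×heat-pump rebates + wetland restoration (1144) but leaves 3 k$ idle.
Dropping bike-lane pilot and mobile clinic and public wifi frees 84 k$; slotting in 2×vaccination drive (80 k$) lifts the total to 1155 at 156 k$.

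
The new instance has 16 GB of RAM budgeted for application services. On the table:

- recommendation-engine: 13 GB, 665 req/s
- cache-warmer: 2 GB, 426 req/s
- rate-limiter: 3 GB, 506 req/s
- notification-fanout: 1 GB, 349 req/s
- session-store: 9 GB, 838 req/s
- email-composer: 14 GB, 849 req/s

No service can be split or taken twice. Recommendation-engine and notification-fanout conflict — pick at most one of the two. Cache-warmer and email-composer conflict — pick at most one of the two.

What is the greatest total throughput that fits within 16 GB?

2119

Ranking by ratio (throughput/GB): notification-fanout 349.00, cache-warmer 213.00, rate-limiter 168.67, session-store 93.11.
Cache-warmer + rate-limiter + notification-fanout + session-store uses 15 of the 16 GB and totals 2119.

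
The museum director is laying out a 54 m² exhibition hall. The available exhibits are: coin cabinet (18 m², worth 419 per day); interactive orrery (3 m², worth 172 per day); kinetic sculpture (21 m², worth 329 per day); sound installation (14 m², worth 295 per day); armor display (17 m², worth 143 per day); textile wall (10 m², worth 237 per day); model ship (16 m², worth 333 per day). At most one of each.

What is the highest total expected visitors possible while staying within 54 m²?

Taking the top-ratio exhibits first gives coin cabinet + interactive orrery + sound installation + textile wall for 1123 (45 m²).
The 10 m² tied up in textile wall is better spent on model ship — total rises to 1219 (51 m²).
Next best is coin cabinet + interactive orrery + textile wall + model ship at 1161 (47 m²) — short by 58.

1219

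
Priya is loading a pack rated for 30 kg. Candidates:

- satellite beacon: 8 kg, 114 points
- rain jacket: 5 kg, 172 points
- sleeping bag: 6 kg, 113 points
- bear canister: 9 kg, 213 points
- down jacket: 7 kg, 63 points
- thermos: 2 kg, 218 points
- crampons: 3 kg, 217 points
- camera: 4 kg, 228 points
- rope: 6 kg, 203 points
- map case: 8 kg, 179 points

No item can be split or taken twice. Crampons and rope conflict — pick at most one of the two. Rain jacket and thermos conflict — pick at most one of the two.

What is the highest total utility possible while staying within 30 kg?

Bear canister + thermos + crampons + camera + map case uses 26 of the 30 kg and totals 1055.

1055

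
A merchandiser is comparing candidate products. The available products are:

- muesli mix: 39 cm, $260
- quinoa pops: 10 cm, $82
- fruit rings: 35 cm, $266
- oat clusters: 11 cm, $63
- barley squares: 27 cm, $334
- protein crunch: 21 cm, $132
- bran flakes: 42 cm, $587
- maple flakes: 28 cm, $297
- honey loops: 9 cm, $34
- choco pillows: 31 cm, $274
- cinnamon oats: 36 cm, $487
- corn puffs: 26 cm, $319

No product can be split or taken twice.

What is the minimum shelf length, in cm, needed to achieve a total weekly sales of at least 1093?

Minimise cm subject to total weekly sales ≥ 1093.
bran flakes + honey loops + cinnamon oats reaches 1108 using 87 cm.
No combination under 87 cm hits 1093.

87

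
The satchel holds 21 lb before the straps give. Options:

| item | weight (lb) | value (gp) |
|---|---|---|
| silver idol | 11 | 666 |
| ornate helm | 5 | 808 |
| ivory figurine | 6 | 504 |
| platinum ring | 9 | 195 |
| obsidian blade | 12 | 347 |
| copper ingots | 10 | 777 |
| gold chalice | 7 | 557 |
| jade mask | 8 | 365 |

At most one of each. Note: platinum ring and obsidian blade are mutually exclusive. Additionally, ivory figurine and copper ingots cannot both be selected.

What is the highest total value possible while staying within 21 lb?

Best packing: ornate helm + ivory figurine + gold chalice — 18 lb, 1869 total.
The closest alternative, ornate helm + gold chalice + jade mask, reaches only 1730.

1869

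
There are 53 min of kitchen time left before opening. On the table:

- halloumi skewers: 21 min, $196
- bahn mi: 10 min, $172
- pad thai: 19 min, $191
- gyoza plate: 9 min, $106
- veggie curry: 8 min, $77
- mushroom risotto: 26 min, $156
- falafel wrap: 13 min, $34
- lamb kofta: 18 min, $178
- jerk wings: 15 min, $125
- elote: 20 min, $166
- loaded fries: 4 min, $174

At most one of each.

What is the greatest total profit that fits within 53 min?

725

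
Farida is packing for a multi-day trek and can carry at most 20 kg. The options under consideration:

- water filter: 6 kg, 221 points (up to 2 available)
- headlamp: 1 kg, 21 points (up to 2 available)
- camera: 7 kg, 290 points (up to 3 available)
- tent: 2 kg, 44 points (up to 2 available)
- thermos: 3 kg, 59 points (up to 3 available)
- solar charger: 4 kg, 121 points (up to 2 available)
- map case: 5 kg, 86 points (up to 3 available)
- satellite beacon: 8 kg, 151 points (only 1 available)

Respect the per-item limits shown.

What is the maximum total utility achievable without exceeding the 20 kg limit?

801

Best packing: water filter + 2×camera — 20 kg, 801 total.
Every other selection either busts 20 kg or exceeds an availability limit or fails to beat 801.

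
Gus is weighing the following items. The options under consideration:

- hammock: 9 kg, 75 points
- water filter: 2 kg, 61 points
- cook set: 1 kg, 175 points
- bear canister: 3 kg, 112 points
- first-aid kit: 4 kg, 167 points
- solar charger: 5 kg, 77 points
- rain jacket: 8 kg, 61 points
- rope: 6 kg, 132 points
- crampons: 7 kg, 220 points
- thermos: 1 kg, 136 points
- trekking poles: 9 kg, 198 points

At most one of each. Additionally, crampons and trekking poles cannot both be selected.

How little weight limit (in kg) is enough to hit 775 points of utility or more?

Minimise kg subject to total utility ≥ 775.
Taking cook set + bear canister + first-aid kit + crampons + thermos gives 810 (≥ 775) for 16 kg.
Any bundle with less than 16 kg falls short of 775.

16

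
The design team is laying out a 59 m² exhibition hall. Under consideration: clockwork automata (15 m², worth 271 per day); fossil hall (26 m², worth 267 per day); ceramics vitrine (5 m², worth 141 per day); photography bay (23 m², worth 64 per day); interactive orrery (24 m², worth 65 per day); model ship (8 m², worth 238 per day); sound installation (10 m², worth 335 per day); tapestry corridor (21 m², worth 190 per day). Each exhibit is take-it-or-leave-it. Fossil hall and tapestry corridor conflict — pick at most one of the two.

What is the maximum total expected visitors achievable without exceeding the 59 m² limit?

1175

Density check — sound installation 33.50, model ship 29.75, ceramics vitrine 28.20, clockwork automata 18.07 are the best per m².
The ratio ordering already packs tightly: clockwork automata + ceramics vitrine + model ship + sound installation + tapestry corridor, 59 m², 1175.
Runner-up clockwork automata + fossil hall + model ship + sound installation tops out at 1111.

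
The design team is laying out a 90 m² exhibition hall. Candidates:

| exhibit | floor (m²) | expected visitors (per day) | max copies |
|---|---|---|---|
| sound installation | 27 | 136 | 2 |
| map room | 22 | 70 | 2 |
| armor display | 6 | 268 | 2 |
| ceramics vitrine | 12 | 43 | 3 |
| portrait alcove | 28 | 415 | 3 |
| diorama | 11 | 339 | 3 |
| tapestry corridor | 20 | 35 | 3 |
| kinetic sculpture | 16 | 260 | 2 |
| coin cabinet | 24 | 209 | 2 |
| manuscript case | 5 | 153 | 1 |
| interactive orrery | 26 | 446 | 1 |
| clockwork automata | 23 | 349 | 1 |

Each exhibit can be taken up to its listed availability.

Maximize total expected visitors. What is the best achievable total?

The ratio heuristic lands on 2×armor display + ceramics vitrine + 3×diorama + manuscript case + interactive orrery (2195) but leaves 2 m² idle.
The 38 m² tied up in ceramics vitrine and interactive orrery is better spent on kinetic sculpture + clockwork automata — total rises to 2315 (89 m²).
Every other selection either busts 90 m² or exceeds an availability limit or fails to beat 2315.

2315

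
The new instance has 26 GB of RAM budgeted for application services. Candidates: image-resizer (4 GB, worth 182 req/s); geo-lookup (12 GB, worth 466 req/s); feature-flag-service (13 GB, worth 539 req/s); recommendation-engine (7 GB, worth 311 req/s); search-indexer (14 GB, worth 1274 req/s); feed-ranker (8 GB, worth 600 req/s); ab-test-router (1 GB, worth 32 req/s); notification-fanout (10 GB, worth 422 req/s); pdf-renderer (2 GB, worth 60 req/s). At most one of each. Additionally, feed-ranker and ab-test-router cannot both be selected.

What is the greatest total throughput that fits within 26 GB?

2056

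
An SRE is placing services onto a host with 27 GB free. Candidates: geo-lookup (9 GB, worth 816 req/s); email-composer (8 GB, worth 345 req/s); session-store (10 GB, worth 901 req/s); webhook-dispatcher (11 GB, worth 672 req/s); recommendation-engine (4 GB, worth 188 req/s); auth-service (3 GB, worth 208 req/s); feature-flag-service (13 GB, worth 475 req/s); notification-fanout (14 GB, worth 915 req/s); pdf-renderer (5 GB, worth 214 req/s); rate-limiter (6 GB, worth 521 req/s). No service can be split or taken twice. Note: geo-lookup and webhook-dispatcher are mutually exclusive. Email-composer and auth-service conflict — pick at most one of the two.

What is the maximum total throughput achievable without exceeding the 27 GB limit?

Taking geo-lookup + session-store + rate-limiter: 25 GB used, 2238 in throughput.
Runner-up geo-lookup + session-store + auth-service + pdf-renderer tops out at 2139.

2238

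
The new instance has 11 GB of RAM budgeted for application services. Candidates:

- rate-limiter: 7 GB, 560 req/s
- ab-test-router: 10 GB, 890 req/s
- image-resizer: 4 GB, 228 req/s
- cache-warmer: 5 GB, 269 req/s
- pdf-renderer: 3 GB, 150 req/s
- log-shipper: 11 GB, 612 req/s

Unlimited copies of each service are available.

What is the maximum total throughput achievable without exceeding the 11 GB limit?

890

Taking ab-test-router: 10 GB used, 890 in throughput.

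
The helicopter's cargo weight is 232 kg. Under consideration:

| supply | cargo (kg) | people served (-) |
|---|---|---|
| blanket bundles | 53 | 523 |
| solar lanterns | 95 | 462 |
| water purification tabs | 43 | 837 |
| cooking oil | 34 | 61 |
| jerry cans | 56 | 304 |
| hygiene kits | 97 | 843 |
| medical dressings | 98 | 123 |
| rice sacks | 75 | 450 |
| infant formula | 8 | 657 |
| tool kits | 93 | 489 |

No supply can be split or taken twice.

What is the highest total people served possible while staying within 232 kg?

Ranking by ratio (people served/kg): infant formula 82.12, water purification tabs 19.47, blanket bundles 9.87.
Blanket bundles + water purification tabs + hygiene kits + infant formula uses 201 of the 232 kg and totals 2860.

2860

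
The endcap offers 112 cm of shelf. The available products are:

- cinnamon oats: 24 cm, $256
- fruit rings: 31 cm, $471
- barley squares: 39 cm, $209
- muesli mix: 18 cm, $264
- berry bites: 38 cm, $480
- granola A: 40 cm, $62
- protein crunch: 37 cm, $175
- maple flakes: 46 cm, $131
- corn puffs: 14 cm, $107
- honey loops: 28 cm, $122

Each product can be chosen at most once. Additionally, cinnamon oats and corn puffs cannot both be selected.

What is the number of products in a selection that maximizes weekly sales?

4

The maximum weekly sales within 112 cm is 1471.
For example cinnamon oats + fruit rings + muesli mix + berry bites achieves it, using 111 cm.
All optima have 4 products.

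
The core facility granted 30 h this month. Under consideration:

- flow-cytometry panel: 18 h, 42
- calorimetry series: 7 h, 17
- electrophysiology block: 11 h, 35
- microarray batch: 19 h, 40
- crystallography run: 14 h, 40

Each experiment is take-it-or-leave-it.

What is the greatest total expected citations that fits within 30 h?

77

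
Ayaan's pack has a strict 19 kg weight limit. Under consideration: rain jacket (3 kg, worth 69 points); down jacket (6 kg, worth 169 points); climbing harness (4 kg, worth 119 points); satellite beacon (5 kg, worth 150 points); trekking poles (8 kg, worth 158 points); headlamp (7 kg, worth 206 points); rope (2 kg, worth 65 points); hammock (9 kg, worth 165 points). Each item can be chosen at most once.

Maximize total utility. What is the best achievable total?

The ratio heuristic lands on climbing harness + satellite beacon + headlamp + rope (540) but leaves 1 kg idle.
Replace satellite beacon with down jacket: the trade gains 19 net, giving 559 at 19 kg.

559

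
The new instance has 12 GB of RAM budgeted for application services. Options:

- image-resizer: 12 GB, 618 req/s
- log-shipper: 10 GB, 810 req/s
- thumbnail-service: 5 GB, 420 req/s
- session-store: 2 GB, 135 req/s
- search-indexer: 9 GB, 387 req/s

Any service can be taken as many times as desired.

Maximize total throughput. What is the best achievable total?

975

Best packing: 2×thumbnail-service + session-store — 12 GB, 975 total.
Nothing else within 12 GB beats 975.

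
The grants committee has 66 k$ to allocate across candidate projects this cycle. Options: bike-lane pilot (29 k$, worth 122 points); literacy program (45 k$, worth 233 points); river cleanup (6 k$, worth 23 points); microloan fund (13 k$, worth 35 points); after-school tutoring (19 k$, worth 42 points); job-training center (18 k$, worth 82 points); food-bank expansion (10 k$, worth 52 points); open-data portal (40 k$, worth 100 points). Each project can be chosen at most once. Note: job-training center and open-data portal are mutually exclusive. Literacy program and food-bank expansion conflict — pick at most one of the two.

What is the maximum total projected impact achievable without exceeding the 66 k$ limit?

Ranking by ratio (projected impact/k$): food-bank expansion 5.20, literacy program 5.18, job-training center 4.56.
Best packing: literacy program + job-training center — 63 k$, 315 total.
Runner-up literacy program + river cleanup + microloan fund tops out at 291.

315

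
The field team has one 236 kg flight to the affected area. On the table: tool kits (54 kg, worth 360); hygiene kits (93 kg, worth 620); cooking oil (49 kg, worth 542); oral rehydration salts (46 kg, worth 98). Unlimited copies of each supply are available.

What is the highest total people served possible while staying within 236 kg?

Ranking by ratio (people served/kg): cooking oil 11.06, tool kits 6.67, hygiene kits 6.67, oral rehydration salts 2.13.
The ratio ordering already packs tightly: 4×cooking oil, 196 kg, 2168.
That's the maximum — no swap from here does better than 2168.

2168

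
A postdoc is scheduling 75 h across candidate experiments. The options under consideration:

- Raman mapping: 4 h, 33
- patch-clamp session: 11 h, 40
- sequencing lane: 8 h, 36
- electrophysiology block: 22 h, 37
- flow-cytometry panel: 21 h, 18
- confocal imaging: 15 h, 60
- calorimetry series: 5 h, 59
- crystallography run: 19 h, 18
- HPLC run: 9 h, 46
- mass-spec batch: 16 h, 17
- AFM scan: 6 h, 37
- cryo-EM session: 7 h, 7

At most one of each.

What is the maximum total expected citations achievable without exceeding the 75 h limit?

Raman mapping + patch-clamp session + sequencing lane + confocal imaging + calorimetry series + HPLC run + mass-spec batch + AFM scan uses 74 of the 75 h and totals 328.

328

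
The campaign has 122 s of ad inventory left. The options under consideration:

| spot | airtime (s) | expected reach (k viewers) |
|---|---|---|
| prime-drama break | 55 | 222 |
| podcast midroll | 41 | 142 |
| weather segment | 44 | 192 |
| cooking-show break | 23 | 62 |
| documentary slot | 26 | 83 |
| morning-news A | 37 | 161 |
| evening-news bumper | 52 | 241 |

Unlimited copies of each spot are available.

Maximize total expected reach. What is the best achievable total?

516

Ranking by ratio (expected reach/s): evening-news bumper 4.63, weather segment 4.36, morning-news A 4.35, prime-drama break 4.04.
The ratio heuristic lands on 2×evening-news bumper (482) but leaves 18 s idle.
Replace evening-news bumper with weather segment + documentary slot: the trade gains 34 net, giving 516 at 122 s.
Every other selection either busts 122 s or fails to beat 516.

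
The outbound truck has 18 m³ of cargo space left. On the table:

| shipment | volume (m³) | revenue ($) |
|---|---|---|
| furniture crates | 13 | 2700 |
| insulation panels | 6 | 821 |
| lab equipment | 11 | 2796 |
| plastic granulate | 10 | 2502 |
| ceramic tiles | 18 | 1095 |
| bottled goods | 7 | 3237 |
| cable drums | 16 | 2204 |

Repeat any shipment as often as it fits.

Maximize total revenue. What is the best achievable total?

6474

Best packing: 2×bottled goods — 14 m³, 6474 total.
No other feasible combination exceeds 6474.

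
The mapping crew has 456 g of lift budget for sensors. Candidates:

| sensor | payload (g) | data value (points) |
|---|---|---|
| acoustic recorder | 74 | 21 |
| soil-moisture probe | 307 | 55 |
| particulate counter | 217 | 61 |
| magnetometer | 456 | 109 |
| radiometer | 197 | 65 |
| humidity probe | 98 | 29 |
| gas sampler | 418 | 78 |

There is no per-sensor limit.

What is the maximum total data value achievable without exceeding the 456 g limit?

136

Density check — radiometer 0.33, humidity probe 0.30, acoustic recorder 0.28 are the best per g.
The ratio heuristic lands on 2×radiometer (130) but leaves 62 g idle.
The 197 g tied up in radiometer is better spent on 2×acoustic recorder + humidity probe — total rises to 136 (443 g).
Every other selection either busts 456 g or fails to beat 136.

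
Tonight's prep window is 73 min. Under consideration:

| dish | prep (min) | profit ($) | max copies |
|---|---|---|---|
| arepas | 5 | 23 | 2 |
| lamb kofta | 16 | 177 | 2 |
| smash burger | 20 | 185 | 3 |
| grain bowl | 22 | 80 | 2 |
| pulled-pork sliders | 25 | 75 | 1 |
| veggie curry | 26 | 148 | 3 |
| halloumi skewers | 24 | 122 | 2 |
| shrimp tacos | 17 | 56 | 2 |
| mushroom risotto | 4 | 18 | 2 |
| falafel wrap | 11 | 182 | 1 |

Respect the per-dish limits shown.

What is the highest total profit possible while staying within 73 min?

By profit per min: falafel wrap 16.55, lamb kofta 11.06, smash burger 9.25, veggie curry 5.69 lead.
2×arepas + 2×lamb kofta + smash burger + falafel wrap uses 73 of the 73 min and totals 767.
That's the maximum — no swap from here does better than 767.

767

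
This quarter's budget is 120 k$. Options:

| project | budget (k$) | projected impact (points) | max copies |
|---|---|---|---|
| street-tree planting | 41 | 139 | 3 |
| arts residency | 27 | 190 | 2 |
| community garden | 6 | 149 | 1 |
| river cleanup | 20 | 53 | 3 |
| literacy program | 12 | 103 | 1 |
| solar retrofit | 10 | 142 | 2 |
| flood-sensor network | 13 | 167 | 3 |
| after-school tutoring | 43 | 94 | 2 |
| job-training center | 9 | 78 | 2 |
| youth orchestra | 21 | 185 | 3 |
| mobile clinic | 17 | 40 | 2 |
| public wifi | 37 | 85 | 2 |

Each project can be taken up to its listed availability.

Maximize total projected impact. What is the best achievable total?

1407

Density check — community garden 24.83, solar retrofit 14.20, flood-sensor network 12.85 are the best per k$.
Filling by ratio: community garden + 2×solar retrofit + 3×flood-sensor network + job-training center + 2×youth orchestra for 1382, with 4 k$ left unused.
Replace job-training center with literacy program: the trade gains 25 net, giving 1407 at 119 k$.
Nothing else within 120 k$ beats 1407.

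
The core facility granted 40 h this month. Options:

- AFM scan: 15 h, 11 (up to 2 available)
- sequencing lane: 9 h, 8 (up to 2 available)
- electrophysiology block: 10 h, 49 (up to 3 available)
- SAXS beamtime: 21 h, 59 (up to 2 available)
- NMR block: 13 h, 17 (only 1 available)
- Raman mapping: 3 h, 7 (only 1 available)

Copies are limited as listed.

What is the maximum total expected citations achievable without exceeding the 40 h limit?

Ranking by ratio (expected citations/h): electrophysiology block 4.90, SAXS beamtime 2.81, Raman mapping 2.33, NMR block 1.31.
A density-first pass picks 3×electrophysiology block + Raman mapping — 154 at 33 h.
Replace Raman mapping with sequencing lane: the trade gains 1 net, giving 155 at 39 h.
Every other selection either busts 40 h or exceeds an availability limit or fails to beat 155.

155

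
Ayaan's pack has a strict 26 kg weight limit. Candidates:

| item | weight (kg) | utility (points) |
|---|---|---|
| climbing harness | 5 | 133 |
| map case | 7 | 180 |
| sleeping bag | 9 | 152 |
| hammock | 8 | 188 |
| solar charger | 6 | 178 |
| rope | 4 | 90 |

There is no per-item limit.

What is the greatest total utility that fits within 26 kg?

722

Filling by ratio: 4×solar charger for 712, with 2 kg left unused.
The 6 kg tied up in solar charger is better spent on hammock — total rises to 722 (26 kg).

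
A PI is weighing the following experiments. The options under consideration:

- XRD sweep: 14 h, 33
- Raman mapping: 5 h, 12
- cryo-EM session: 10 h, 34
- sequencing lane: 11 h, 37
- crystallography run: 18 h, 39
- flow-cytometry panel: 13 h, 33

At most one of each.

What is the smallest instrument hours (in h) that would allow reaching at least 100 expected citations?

Need the lightest bundle worth ≥ 100.
cryo-EM session + sequencing lane + flow-cytometry panel: 104 expected citations at 34 h.
Below 34 h the best achievable stays under 100.

34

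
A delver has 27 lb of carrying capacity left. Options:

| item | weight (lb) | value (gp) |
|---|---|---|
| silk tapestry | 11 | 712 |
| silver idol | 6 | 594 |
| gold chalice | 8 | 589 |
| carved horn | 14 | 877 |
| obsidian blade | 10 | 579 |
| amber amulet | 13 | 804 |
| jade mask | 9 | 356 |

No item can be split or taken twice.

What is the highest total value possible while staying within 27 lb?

1987

Greedy by ratio would take silk tapestry + silver idol + gold chalice: 25 lb used, total 1895.
Dropping silk tapestry frees 11 lb; slotting in amber amulet (13 lb) lifts the total to 1987 at 27 lb.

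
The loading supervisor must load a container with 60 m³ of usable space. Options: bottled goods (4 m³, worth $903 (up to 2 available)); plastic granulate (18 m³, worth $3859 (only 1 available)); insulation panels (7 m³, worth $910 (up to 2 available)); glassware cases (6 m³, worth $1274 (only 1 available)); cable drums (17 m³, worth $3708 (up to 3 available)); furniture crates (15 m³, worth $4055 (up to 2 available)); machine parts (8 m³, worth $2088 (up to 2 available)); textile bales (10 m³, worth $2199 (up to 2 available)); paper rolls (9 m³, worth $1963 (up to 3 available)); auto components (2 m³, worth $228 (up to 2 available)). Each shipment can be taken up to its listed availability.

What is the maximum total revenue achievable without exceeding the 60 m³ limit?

15388

A density-first pass picks 2×bottled goods + glassware cases + 2×furniture crates + 2×machine parts — 15366 at 60 m³.
Replace bottled goods and glassware cases with textile bales: the trade gains 22 net, giving 15388 at 60 m³.
That's the maximum — no swap from here does better than 15388.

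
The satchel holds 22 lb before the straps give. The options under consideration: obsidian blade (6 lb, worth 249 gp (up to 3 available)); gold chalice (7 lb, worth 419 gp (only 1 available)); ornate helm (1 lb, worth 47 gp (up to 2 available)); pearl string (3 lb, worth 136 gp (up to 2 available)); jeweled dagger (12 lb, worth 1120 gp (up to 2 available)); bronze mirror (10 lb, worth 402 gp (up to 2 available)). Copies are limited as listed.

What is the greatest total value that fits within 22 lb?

By value per lb: jeweled dagger 93.33, gold chalice 59.86, ornate helm 47.00, pearl string 45.33 lead.
The ratio heuristic lands on gold chalice + 2×ornate helm + jeweled dagger (1633) but leaves 1 lb idle.
The 2 lb tied up in 2×ornate helm is better spent on pearl string — total rises to 1675 (22 lb).
Every other selection either busts 22 lb or exceeds an availability limit or fails to beat 1675.

1675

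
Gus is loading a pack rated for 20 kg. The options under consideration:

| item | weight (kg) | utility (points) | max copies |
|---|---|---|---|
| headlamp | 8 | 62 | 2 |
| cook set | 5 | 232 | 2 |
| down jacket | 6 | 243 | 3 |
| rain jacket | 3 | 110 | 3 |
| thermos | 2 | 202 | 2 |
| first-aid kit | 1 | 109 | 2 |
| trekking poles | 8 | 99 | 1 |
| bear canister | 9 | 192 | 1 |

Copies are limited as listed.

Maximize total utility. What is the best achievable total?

1207

Filling by ratio: 2×cook set + rain jacket + 2×thermos + 2×first-aid kit for 1196, with 1 kg left unused.
The 5 kg tied up in cook set is better spent on down jacket — total rises to 1207 (20 kg).
No other feasible combination exceeds 1207.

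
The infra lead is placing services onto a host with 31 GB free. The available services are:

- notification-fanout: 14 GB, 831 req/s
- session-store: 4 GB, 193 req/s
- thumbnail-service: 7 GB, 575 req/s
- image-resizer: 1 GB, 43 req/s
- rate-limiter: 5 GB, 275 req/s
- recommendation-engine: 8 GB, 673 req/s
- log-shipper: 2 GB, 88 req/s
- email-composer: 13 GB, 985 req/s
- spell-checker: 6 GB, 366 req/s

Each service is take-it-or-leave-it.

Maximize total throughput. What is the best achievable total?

2364

The ratio ordering already packs tightly: thumbnail-service + image-resizer + recommendation-engine + log-shipper + email-composer, 31 GB, 2364.
Next best is thumbnail-service + recommendation-engine + log-shipper + email-composer at 2321 (30 GB) — short by 43.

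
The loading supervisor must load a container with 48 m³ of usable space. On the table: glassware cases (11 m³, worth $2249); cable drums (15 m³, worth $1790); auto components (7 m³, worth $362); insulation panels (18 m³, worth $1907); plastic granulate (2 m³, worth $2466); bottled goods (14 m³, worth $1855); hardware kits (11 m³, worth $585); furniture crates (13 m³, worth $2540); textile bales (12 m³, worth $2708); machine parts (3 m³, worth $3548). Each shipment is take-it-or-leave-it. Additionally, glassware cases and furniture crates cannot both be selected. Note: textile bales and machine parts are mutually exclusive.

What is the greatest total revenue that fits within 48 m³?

12199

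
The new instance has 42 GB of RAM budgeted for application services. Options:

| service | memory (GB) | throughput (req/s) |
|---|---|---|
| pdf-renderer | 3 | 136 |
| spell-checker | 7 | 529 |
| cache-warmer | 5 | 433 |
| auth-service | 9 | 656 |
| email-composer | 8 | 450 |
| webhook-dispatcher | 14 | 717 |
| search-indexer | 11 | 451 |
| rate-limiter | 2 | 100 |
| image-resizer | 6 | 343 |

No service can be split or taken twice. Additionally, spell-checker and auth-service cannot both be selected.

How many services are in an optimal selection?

The maximum throughput within 42 GB is 2599.
cache-warmer + auth-service + email-composer + webhook-dispatcher + image-resizer hits 2599 at 42 GB.
All optima have 5 services.

5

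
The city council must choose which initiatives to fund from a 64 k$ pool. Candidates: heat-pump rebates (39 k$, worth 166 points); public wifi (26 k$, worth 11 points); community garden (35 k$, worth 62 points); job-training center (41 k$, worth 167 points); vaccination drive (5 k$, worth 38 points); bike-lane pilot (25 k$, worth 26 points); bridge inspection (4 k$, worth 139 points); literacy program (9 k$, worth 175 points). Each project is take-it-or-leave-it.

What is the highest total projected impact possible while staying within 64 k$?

519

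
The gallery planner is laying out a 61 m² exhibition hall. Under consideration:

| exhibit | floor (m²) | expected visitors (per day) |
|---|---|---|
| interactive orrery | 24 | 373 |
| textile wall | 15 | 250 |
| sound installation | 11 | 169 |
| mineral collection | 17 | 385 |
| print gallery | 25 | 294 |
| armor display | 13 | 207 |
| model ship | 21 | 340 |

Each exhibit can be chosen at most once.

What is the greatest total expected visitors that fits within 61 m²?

Filling by ratio: textile wall + mineral collection + model ship for 975, with 8 m² left unused.
Replace model ship with sound installation + armor display: the trade gains 36 net, giving 1011 at 56 m².
Next best is interactive orrery + textile wall + mineral collection at 1008 (56 m²) — short by 3.

1011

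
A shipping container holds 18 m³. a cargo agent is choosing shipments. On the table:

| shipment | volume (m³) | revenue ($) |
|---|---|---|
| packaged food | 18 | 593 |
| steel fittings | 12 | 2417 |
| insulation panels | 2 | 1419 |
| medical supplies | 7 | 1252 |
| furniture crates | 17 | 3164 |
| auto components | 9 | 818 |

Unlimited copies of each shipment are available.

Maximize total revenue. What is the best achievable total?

12771

Ranking by ratio (revenue/m³): insulation panels 709.50, steel fittings 201.42, furniture crates 186.12.
Taking 9×insulation panels: 18 m³ used, 12771 in revenue.
No other feasible combination exceeds 12771.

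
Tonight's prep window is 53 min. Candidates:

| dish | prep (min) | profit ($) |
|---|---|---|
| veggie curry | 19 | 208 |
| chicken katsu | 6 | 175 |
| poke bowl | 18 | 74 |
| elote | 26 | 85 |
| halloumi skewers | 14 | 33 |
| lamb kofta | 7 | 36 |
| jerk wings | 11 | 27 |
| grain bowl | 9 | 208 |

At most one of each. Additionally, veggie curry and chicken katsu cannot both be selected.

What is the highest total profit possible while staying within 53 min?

Taking veggie curry + poke bowl + lamb kofta + grain bowl: 53 min used, 526 in profit.
No other feasible combination exceeds 526.

526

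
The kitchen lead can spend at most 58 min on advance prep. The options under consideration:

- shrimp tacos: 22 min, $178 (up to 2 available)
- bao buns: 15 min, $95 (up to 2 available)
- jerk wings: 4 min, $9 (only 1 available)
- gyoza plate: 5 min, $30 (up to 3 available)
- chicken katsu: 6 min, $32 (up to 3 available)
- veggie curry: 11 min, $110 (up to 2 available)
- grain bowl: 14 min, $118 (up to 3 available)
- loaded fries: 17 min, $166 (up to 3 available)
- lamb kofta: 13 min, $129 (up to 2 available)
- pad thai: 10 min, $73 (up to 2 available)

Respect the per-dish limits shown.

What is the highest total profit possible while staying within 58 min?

571

By profit per min: veggie curry 10.00, lamb kofta 9.92, loaded fries 9.76 lead.
Taking the top-ratio dishes first gives 2×veggie curry + 2×lamb kofta + pad thai for 551 (58 min).
Dropping veggie curry and lamb kofta and pad thai frees 34 min; slotting in 2×loaded fries (34 min) lifts the total to 571 at 58 min.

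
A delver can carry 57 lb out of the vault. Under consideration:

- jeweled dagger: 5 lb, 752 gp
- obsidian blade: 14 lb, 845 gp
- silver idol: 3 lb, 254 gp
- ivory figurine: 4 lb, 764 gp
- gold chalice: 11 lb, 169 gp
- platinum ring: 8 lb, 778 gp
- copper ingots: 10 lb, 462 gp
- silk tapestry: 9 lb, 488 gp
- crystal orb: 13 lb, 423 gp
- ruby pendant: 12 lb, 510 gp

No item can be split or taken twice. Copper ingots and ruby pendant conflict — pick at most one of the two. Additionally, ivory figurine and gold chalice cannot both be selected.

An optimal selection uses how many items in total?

7

The maximum value within 57 lb is 4391.
One optimal bundle: jeweled dagger + obsidian blade + silver idol + ivory figurine + platinum ring + silk tapestry + ruby pendant (55 lb).
Any selection reaching 4391 contains exactly 7 items.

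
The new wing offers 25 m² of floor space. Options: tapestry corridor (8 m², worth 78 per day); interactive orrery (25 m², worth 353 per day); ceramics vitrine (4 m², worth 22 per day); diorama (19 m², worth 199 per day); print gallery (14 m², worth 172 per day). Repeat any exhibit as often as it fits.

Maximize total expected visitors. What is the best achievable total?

353

Best packing: interactive orrery — 25 m², 353 total.
Nothing else within 25 m² beats 353.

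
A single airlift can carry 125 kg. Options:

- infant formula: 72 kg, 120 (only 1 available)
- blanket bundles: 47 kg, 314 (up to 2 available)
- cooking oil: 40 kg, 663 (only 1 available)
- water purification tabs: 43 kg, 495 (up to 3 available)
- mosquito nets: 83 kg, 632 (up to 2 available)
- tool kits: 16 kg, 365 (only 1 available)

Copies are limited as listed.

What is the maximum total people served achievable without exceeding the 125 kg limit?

1523

Taking cooking oil + water purification tabs + tool kits: 99 kg used, 1523 in people served.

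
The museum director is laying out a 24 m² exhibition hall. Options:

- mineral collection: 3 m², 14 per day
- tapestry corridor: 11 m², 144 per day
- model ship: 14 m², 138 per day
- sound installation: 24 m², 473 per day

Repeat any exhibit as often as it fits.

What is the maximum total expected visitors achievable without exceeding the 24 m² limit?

Density check — sound installation 19.71, tapestry corridor 13.09, model ship 9.86 are the best per m².
The ratio ordering already packs tightly: sound installation, 24 m², 473.
Every other selection either busts 24 m² or fails to beat 473.

473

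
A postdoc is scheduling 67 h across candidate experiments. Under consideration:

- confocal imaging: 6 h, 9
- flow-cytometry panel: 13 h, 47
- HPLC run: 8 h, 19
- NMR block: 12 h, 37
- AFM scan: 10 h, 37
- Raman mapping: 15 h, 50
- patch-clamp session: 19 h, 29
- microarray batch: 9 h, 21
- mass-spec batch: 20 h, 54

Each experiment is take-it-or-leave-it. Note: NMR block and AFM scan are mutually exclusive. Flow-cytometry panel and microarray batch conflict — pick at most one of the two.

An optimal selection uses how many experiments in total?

Optimal total is 207.
For example flow-cytometry panel + HPLC run + AFM scan + Raman mapping + mass-spec batch achieves it, using 66 h.
Any selection reaching 207 contains exactly 5 experiments.

5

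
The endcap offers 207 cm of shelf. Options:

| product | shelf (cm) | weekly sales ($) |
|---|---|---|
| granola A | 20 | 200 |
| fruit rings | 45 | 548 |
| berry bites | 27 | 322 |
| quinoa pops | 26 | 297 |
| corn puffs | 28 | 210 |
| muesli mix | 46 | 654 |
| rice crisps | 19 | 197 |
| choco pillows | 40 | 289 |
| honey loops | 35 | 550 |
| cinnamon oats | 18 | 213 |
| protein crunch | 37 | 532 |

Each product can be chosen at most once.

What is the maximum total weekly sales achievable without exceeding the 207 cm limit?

The ratio heuristic lands on fruit rings + berry bites + muesli mix + honey loops + protein crunch (2606) but leaves 17 cm idle.
Replace berry bites with quinoa pops + cinnamon oats: the trade gains 188 net, giving 2794 at 207 cm.

2794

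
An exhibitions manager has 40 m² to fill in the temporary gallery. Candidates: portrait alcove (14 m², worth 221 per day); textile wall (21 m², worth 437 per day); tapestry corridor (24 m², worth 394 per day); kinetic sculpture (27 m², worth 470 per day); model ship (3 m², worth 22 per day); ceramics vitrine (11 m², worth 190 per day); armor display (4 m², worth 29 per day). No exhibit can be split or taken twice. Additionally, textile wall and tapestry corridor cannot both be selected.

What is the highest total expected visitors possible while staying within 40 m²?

A density-first pass picks textile wall + model ship + ceramics vitrine + armor display — 678 at 39 m².
The 14 m² tied up in model ship and ceramics vitrine is better spent on portrait alcove — total rises to 687 (39 m²).
Nothing else feasible within 40 m² beats 687.

687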